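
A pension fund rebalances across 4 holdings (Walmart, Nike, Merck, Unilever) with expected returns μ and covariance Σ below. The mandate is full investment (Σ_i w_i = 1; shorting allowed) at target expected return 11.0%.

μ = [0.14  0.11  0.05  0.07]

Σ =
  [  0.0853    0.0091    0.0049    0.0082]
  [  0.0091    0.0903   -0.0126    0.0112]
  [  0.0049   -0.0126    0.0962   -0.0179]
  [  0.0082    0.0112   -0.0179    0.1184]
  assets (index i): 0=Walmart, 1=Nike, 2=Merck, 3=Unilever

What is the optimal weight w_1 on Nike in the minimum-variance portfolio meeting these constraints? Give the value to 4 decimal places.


u=Σ⁻¹μ = [1.4367  1.1079  0.6829  0.4902]
v=Σ⁻¹𝟙 = [8.9724  10.8969  12.9949  8.7584]
a=μᵀu=0.391462  b=𝟙ᵀu=3.717628  c=𝟙ᵀv=41.622603  D=ac−b²=2.472914
λ₁=(c·0.110−b)/D = (41.622603·0.110−3.717628)/2.472914 = 0.348115
λ₂=(a−b·0.110)/D = (0.391462−3.717628·0.110)/2.472914 = -0.007067
w* = 0.348115·u + -0.007067·v:
  w_0 = 0.348115·1.4367 + -0.007067·8.9724 = 0.4367  (Walmart)
  w_1 = 0.348115·1.1079 + -0.007067·10.8969 = 0.3087  (Nike)
  w_2 = 0.348115·0.6829 + -0.007067·12.9949 = 0.1459  (Merck)
  w_3 = 0.348115·0.4902 + -0.007067·8.7584 = 0.1087  (Unilever)
Σw_i=1.0000  μᵀw=0.1100
σ²=wᵀΣw=λ₁·μ_p+λ₂ = 0.348115·0.110 + -0.007067 = 0.031225 ≈ 0.0312

0.3087


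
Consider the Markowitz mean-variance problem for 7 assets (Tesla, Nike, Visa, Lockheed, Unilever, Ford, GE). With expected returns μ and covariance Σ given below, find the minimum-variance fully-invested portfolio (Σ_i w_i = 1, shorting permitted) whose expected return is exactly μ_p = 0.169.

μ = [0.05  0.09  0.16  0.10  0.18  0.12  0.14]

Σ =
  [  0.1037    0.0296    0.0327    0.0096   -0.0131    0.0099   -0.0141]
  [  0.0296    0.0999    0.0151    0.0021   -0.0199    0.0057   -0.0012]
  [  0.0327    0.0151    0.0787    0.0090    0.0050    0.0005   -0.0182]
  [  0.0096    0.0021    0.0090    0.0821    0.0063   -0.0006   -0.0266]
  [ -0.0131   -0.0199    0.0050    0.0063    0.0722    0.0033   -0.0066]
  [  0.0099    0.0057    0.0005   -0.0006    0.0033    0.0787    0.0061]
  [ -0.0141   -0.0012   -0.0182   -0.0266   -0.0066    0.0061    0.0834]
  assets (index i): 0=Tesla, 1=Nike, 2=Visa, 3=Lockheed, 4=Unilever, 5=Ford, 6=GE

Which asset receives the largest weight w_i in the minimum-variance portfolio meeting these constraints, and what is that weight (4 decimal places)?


Visa (0.3532)

x=Σ⁻¹μ = [-0.0285  1.0596  2.1234  1.6761  2.6931  1.1195  2.8183]
y=Σ⁻¹𝟙 = [6.4919  9.3644  10.1679  15.6715  17.0627  8.9126  21.1384]
a=μᵀx=1.614966  b=𝟙ᵀx=11.461586  c=𝟙ᵀy=88.809483  D=ac−b²=12.056361
λ₁=(c·0.169−b)/D = (88.809483·0.169−11.461586)/12.056361 = 0.294219
λ₂=(a−b·0.169)/D = (1.614966−11.461586·0.169)/12.056361 = -0.026711
w* = 0.294219·x + -0.026711·y:
  w_0 = 0.294219·-0.0285 + -0.026711·6.4919 = -0.1818  (Tesla)
  w_1 = 0.294219·1.0596 + -0.026711·9.3644 = 0.0616  (Nike)
  w_2 = 0.294219·2.1234 + -0.026711·10.1679 = 0.3532  (Visa)
  w_3 = 0.294219·1.6761 + -0.026711·15.6715 = 0.0745  (Lockheed)
  w_4 = 0.294219·2.6931 + -0.026711·17.0627 = 0.3366  (Unilever)
  w_5 = 0.294219·1.1195 + -0.026711·8.9126 = 0.0913  (Ford)
  w_6 = 0.294219·2.8183 + -0.026711·21.1384 = 0.2646  (GE)
Σw_i=1.0000  μᵀw=0.1690
σ²=wᵀΣw=λ₁·μ_p+λ₂ = 0.294219·0.169 + -0.026711 = 0.023012 ≈ 0.0230


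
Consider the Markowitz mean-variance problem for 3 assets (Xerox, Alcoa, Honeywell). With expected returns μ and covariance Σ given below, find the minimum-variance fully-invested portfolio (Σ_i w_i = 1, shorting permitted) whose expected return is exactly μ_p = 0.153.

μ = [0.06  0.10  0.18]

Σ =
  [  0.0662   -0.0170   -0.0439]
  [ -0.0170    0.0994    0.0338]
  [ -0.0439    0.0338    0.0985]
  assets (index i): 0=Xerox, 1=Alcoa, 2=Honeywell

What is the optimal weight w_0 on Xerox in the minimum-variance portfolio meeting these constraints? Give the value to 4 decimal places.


p=Σ⁻¹μ = [3.0277  0.5022  3.0045]
q=Σ⁻¹𝟙 = [31.3396  8.1721  21.3157]
a=μᵀp=0.772691  b=𝟙ᵀp=6.534405  c=𝟙ᵀq=60.827366  D=ac−b²=4.302305
λ₁=(c·0.153−b)/D = (60.827366·0.153−6.534405)/4.302305 = 0.644348
λ₂=(a−b·0.153)/D = (0.772691−6.534405·0.153)/4.302305 = -0.052779
w* = 0.644348·p + -0.052779·q:
  w_0 = 0.644348·3.0277 + -0.052779·31.3396 = 0.2968  (Xerox)
  w_1 = 0.644348·0.5022 + -0.052779·8.1721 = -0.1077  (Alcoa)
  w_2 = 0.644348·3.0045 + -0.052779·21.3157 = 0.8109  (Honeywell)
Σw_i=1.0000  μᵀw=0.1530
σ²=wᵀΣw=λ₁·μ_p+λ₂ = 0.644348·0.153 + -0.052779 = 0.045806 ≈ 0.0458

0.2968


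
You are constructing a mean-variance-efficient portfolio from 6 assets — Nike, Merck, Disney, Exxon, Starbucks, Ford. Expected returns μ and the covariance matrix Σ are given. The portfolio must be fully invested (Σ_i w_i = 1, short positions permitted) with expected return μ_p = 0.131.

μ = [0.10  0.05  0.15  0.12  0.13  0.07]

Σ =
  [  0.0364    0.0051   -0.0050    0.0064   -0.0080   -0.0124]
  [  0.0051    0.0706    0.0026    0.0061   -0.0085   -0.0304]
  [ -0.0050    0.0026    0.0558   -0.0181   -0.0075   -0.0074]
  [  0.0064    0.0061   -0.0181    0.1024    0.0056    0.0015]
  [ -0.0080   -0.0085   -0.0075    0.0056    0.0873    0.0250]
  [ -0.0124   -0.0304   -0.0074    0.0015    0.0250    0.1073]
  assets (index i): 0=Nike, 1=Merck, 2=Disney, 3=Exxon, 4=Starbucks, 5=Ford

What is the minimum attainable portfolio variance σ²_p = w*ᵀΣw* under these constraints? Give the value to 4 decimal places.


0.0131

p=Σ⁻¹μ = [3.6881  0.8897  3.8455  1.4516  1.8213  1.1512]
q=Σ⁻¹𝟙 = [35.6866  18.7807  27.6913  10.3296  13.2767  17.4366]
a=μᵀp=1.481671  b=𝟙ᵀp=12.847477  c=𝟙ᵀq=123.201520  D=ac−b²=17.486454
λ₁=(c·0.131−b)/D = (123.201520·0.131−12.847477)/17.486454 = 0.188256
λ₂=(a−b·0.131)/D = (1.481671−12.847477·0.131)/17.486454 = -0.011515
w* = 0.188256·p + -0.011515·q:
  w_0 = 0.188256·3.6881 + -0.011515·35.6866 = 0.2834  (Nike)
  w_1 = 0.188256·0.8897 + -0.011515·18.7807 = -0.0488  (Merck)
  w_2 = 0.188256·3.8455 + -0.011515·27.6913 = 0.4051  (Disney)
  w_3 = 0.188256·1.4516 + -0.011515·10.3296 = 0.1543  (Exxon)
  w_4 = 0.188256·1.8213 + -0.011515·13.2767 = 0.1900  (Starbucks)
  w_5 = 0.188256·1.1512 + -0.011515·17.4366 = 0.0160  (Ford)
Σw_i=1.0000  μᵀw=0.1310
σ²=wᵀΣw=λ₁·μ_p+λ₂ = 0.188256·0.131 + -0.011515 = 0.013147 ≈ 0.0131


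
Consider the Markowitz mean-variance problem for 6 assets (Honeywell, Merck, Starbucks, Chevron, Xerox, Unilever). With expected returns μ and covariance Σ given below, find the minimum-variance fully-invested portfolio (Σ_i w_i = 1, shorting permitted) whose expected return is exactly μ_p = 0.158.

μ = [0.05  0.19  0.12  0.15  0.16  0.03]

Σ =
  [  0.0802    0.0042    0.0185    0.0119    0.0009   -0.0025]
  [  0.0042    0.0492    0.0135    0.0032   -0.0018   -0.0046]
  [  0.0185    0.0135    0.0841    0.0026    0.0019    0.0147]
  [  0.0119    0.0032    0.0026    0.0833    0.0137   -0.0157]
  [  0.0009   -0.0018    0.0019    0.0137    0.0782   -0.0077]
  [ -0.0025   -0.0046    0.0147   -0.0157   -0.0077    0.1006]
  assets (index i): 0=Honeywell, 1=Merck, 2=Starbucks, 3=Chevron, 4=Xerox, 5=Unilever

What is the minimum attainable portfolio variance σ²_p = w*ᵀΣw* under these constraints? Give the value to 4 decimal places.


g=Σ⁻¹μ = [0.0785  3.7414  0.5875  1.4521  1.9374  0.7603]
h=Σ⁻¹𝟙 = [9.3163  19.4941  3.8314  10.2047  12.5339  13.0553]
a=μᵀg=1.335905  b=𝟙ᵀg=8.557230  c=𝟙ᵀh=68.435589  D=ac−b²=18.197272
λ₁=(c·0.158−b)/D = (68.435589·0.158−8.557230)/18.197272 = 0.123952
λ₂=(a−b·0.158)/D = (1.335905−8.557230·0.158)/18.197272 = -0.000887
w* = 0.123952·g + -0.000887·h:
  w_0 = 0.123952·0.0785 + -0.000887·9.3163 = 0.0015  (Honeywell)
  w_1 = 0.123952·3.7414 + -0.000887·19.4941 = 0.4465  (Merck)
  w_2 = 0.123952·0.5875 + -0.000887·3.8314 = 0.0694  (Starbucks)
  w_3 = 0.123952·1.4521 + -0.000887·10.2047 = 0.1709  (Chevron)
  w_4 = 0.123952·1.9374 + -0.000887·12.5339 = 0.2290  (Xerox)
  w_5 = 0.123952·0.7603 + -0.000887·13.0553 = 0.0827  (Unilever)
Σw_i=1.0000  μᵀw=0.1580
σ²=wᵀΣw=λ₁·μ_p+λ₂ = 0.123952·0.158 + -0.000887 = 0.018698 ≈ 0.0187

0.0187


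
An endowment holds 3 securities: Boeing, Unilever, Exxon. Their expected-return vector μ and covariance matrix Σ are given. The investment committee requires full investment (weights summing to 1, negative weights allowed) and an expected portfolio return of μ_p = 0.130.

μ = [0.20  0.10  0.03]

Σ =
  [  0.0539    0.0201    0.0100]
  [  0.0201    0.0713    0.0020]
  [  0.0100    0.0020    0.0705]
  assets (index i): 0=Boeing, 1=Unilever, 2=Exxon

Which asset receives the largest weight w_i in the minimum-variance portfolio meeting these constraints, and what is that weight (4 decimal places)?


u=Σ⁻¹μ = [3.5803  0.3958  -0.0935]
v=Σ⁻¹𝟙 = [12.5165  10.1567  12.1209]
a=μᵀu=0.752841  b=𝟙ᵀu=3.882606  c=𝟙ᵀv=34.794141  D=ac−b²=11.119818
λ₁=(c·0.130−b)/D = (34.794141·0.130−3.882606)/11.119818 = 0.057612
λ₂=(a−b·0.130)/D = (0.752841−3.882606·0.130)/11.119818 = 0.022312
w* = 0.057612·u + 0.022312·v:
  w_0 = 0.057612·3.5803 + 0.022312·12.5165 = 0.4855  (Boeing)
  w_1 = 0.057612·0.3958 + 0.022312·10.1567 = 0.2494  (Unilever)
  w_2 = 0.057612·-0.0935 + 0.022312·12.1209 = 0.2650  (Exxon)
Σw_i=1.0000  μᵀw=0.1300
σ²=wᵀΣw=λ₁·μ_p+λ₂ = 0.057612·0.130 + 0.022312 = 0.029801 ≈ 0.0298

Boeing (0.4855)


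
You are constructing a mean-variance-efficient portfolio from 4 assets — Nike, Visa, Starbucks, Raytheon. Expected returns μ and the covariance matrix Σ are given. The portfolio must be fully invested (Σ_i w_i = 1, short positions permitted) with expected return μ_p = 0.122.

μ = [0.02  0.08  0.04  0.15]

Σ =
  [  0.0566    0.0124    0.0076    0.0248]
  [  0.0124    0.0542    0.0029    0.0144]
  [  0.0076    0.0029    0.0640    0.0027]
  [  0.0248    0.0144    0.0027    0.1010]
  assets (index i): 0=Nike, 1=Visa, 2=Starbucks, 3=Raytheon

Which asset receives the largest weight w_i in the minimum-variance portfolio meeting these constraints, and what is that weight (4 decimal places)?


Raytheon (0.5397)

p=Σ⁻¹μ = [-0.6243  1.2020  0.5834  1.4515]
q=Σ⁻¹𝟙 = [10.6255  13.9842  13.5213  4.9367]
a=μᵀp=0.324732  b=𝟙ᵀp=2.612604  c=𝟙ᵀq=43.067706  D=ac−b²=7.159756
λ₁=(c·0.122−b)/D = (43.067706·0.122−2.612604)/7.159756 = 0.368959
λ₂=(a−b·0.122)/D = (0.324732−2.612604·0.122)/7.159756 = 0.000837
w* = 0.368959·p + 0.000837·q:
  w_0 = 0.368959·-0.6243 + 0.000837·10.6255 = -0.2214  (Nike)
  w_1 = 0.368959·1.2020 + 0.000837·13.9842 = 0.4552  (Visa)
  w_2 = 0.368959·0.5834 + 0.000837·13.5213 = 0.2266  (Starbucks)
  w_3 = 0.368959·1.4515 + 0.000837·4.9367 = 0.5397  (Raytheon)
Σw_i=1.0000  μᵀw=0.1220
σ²=wᵀΣw=λ₁·μ_p+λ₂ = 0.368959·0.122 + 0.000837 = 0.045850 ≈ 0.0459


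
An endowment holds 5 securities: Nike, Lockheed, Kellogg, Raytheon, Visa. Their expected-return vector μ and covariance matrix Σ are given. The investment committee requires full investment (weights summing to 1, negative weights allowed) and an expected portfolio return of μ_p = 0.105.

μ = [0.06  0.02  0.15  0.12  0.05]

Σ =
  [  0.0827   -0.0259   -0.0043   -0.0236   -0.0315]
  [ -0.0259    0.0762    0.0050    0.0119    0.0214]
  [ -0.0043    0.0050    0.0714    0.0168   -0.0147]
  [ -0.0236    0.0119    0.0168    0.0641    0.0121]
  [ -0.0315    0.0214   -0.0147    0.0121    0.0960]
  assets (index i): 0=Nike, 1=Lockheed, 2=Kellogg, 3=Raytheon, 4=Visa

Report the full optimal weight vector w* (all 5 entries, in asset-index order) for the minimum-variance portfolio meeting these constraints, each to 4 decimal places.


0.2495  -0.0171  0.3284  0.2735  0.1657

u=Σ⁻¹μ = [1.8280  0.1447  2.0278  1.7647  1.1765]
v=Σ⁻¹𝟙 = [28.4360  14.6205  14.2281  16.4955  16.5876]
a=μᵀu=0.687324  b=𝟙ᵀu=6.941627  c=𝟙ᵀv=90.367695  D=ac−b²=13.925734
λ₁=(c·0.105−b)/D = (90.367695·0.105−6.941627)/13.925734 = 0.182897
λ₂=(a−b·0.105)/D = (0.687324−6.941627·0.105)/13.925734 = -0.002983
w* = 0.182897·u + -0.002983·v:
  w_0 = 0.182897·1.8280 + -0.002983·28.4360 = 0.2495  (Nike)
  w_1 = 0.182897·0.1447 + -0.002983·14.6205 = -0.0171  (Lockheed)
  w_2 = 0.182897·2.0278 + -0.002983·14.2281 = 0.3284  (Kellogg)
  w_3 = 0.182897·1.7647 + -0.002983·16.4955 = 0.2735  (Raytheon)
  w_4 = 0.182897·1.1765 + -0.002983·16.5876 = 0.1657  (Visa)
Σw_i=1.0000  μᵀw=0.1050
σ²=wᵀΣw=λ₁·μ_p+λ₂ = 0.182897·0.105 + -0.002983 = 0.016221 ≈ 0.0162


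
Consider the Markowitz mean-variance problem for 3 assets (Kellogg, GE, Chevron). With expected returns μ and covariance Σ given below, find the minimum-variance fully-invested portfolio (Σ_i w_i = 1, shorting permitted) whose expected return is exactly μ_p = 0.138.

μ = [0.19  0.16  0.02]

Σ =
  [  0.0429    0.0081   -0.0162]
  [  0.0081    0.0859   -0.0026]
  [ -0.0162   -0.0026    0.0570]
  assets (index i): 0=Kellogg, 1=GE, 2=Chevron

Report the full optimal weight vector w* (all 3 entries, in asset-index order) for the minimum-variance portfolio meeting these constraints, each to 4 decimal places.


x=Σ⁻¹μ = [4.8289  1.4615  1.7900]
y=Σ⁻¹𝟙 = [31.7141  9.4678  26.9892]
a=μᵀx=1.187123  b=𝟙ᵀx=8.080322  c=𝟙ᵀy=68.171174  D=ac−b²=15.636002
λ₁=(c·0.138−b)/D = (68.171174·0.138−8.080322)/15.636002 = 0.084887
λ₂=(a−b·0.138)/D = (1.187123−8.080322·0.138)/15.636002 = 0.004607
w* = 0.084887·x + 0.004607·y:
  w_0 = 0.084887·4.8289 + 0.004607·31.7141 = 0.5560  (Kellogg)
  w_1 = 0.084887·1.4615 + 0.004607·9.4678 = 0.1677  (GE)
  w_2 = 0.084887·1.7900 + 0.004607·26.9892 = 0.2763  (Chevron)
Σw_i=1.0000  μᵀw=0.1380
σ²=wᵀΣw=λ₁·μ_p+λ₂ = 0.084887·0.138 + 0.004607 = 0.016322 ≈ 0.0163

0.5560  0.1677  0.2763


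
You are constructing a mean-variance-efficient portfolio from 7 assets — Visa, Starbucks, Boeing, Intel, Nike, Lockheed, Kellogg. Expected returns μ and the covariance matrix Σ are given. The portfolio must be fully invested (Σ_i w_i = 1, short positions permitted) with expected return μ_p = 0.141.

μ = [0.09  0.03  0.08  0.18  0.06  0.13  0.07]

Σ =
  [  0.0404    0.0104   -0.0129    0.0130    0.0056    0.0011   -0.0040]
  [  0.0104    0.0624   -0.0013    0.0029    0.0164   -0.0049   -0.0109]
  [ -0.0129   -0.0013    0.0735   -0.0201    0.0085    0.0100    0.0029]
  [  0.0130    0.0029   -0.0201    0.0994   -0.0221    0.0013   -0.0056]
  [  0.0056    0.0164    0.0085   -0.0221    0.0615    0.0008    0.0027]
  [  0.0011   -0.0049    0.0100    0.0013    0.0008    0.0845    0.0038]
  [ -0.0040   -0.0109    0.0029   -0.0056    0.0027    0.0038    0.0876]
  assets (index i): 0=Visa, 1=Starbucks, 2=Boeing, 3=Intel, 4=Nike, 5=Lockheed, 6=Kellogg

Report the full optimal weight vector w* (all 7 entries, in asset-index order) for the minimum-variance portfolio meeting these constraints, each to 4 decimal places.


0.1864  -0.2031  0.1850  0.4223  0.1694  0.2090  0.0310

p=Σ⁻¹μ = [1.9204  -0.0031  1.6802  2.2253  1.3144  1.2282  0.8792]
q=Σ⁻¹𝟙 = [22.3733  11.6919  18.3069  13.9979  12.8987  9.1150  13.3878]
a=μᵀp=1.007782  b=𝟙ᵀp=9.244555  c=𝟙ᵀq=101.771572  D=ac−b²=17.101769
λ₁=(c·0.141−b)/D = (101.771572·0.141−9.244555)/17.101769 = 0.298521
λ₂=(a−b·0.141)/D = (1.007782−9.244555·0.141)/17.101769 = -0.017291
w* = 0.298521·p + -0.017291·q:
  w_0 = 0.298521·1.9204 + -0.017291·22.3733 = 0.1864  (Visa)
  w_1 = 0.298521·-0.0031 + -0.017291·11.6919 = -0.2031  (Starbucks)
  w_2 = 0.298521·1.6802 + -0.017291·18.3069 = 0.1850  (Boeing)
  w_3 = 0.298521·2.2253 + -0.017291·13.9979 = 0.4223  (Intel)
  w_4 = 0.298521·1.3144 + -0.017291·12.8987 = 0.1694  (Nike)
  w_5 = 0.298521·1.2282 + -0.017291·9.1150 = 0.2090  (Lockheed)
  w_6 = 0.298521·0.8792 + -0.017291·13.3878 = 0.0310  (Kellogg)
Σw_i=1.0000  μᵀw=0.1410
σ²=wᵀΣw=λ₁·μ_p+λ₂ = 0.298521·0.141 + -0.017291 = 0.024801 ≈ 0.0248


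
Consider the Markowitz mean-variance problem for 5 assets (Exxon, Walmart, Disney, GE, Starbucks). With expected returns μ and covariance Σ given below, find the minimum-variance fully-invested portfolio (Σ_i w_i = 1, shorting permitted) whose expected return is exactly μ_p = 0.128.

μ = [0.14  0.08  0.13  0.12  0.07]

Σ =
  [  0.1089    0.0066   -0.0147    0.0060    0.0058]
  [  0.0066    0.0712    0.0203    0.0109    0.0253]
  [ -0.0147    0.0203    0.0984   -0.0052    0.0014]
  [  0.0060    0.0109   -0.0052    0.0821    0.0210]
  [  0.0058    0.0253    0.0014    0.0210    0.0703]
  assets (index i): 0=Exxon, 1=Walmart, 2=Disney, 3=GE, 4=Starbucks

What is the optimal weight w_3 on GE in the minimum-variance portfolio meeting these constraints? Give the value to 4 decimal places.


0.2997

u=Σ⁻¹μ = [1.3882  0.2161  1.5491  1.3339  0.3741]
v=Σ⁻¹𝟙 = [9.3289  5.7048  10.7493  9.2684  8.4193]
a=μᵀu=0.599274  b=𝟙ᵀu=4.861410  c=𝟙ᵀv=43.470788  D=ac−b²=2.417602
λ₁=(c·0.128−b)/D = (43.470788·0.128−4.861410)/2.417602 = 0.290722
λ₂=(a−b·0.128)/D = (0.599274−4.861410·0.128)/2.417602 = -0.009508
w* = 0.290722·u + -0.009508·v:
  w_0 = 0.290722·1.3882 + -0.009508·9.3289 = 0.3149  (Exxon)
  w_1 = 0.290722·0.2161 + -0.009508·5.7048 = 0.0086  (Walmart)
  w_2 = 0.290722·1.5491 + -0.009508·10.7493 = 0.3482  (Disney)
  w_3 = 0.290722·1.3339 + -0.009508·9.2684 = 0.2997  (GE)
  w_4 = 0.290722·0.3741 + -0.009508·8.4193 = 0.0287  (Starbucks)
Σw_i=1.0000  μᵀw=0.1280
σ²=wᵀΣw=λ₁·μ_p+λ₂ = 0.290722·0.128 + -0.009508 = 0.027704 ≈ 0.0277


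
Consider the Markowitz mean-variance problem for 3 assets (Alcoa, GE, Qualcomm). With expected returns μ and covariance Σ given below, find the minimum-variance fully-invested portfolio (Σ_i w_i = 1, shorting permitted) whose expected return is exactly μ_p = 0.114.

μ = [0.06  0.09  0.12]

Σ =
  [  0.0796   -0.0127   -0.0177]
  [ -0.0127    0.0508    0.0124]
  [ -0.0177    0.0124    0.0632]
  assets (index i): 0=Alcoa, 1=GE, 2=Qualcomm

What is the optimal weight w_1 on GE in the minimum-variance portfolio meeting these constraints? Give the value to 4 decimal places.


0.1755

x=Σ⁻¹μ = [1.4583  1.6522  1.9830]
y=Σ⁻¹𝟙 = [19.6674  20.3707  17.3341]
a=μᵀx=0.474155  b=𝟙ᵀx=5.093499  c=𝟙ᵀy=57.372182  D=ac−b²=1.259586
λ₁=(c·0.114−b)/D = (57.372182·0.114−5.093499)/1.259586 = 1.148734
λ₂=(a−b·0.114)/D = (0.474155−5.093499·0.114)/1.259586 = -0.084555
w* = 1.148734·x + -0.084555·y:
  w_0 = 1.148734·1.4583 + -0.084555·19.6674 = 0.0123  (Alcoa)
  w_1 = 1.148734·1.6522 + -0.084555·20.3707 = 0.1755  (GE)
  w_2 = 1.148734·1.9830 + -0.084555·17.3341 = 0.8123  (Qualcomm)
Σw_i=1.0000  μᵀw=0.1140
σ²=wᵀΣw=λ₁·μ_p+λ₂ = 1.148734·0.114 + -0.084555 = 0.046401 ≈ 0.0464


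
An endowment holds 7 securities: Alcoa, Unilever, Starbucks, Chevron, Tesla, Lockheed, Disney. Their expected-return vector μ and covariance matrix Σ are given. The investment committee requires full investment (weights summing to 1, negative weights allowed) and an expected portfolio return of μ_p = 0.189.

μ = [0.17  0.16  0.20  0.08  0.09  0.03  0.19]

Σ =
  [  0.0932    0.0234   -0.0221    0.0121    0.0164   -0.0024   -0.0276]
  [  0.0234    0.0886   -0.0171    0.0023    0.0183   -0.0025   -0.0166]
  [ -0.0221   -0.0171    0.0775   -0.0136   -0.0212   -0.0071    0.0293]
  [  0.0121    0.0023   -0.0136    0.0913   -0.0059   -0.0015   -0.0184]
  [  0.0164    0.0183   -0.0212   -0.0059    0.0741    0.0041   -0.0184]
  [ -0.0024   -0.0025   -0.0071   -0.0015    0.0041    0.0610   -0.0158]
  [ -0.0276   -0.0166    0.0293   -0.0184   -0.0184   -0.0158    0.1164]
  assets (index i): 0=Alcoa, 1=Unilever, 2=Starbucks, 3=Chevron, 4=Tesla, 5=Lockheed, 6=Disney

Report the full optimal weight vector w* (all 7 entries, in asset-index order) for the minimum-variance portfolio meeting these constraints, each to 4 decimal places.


p=Σ⁻¹μ = [2.4068  1.9431  3.7863  1.6886  1.9049  1.6199  2.3149]
q=Σ⁻¹𝟙 = [13.2785  11.7535  23.3239  17.2539  18.4670  23.5398  16.3866]
a=μᵀp=2.272295  b=𝟙ᵀp=15.664667  c=𝟙ᵀq=124.003143  D=ac−b²=36.389936
λ₁=(c·0.189−b)/D = (124.003143·0.189−15.664667)/36.389936 = 0.213574
λ₂=(a−b·0.189)/D = (2.272295−15.664667·0.189)/36.389936 = -0.018915
w* = 0.213574·p + -0.018915·q:
  w_0 = 0.213574·2.4068 + -0.018915·13.2785 = 0.2629  (Alcoa)
  w_1 = 0.213574·1.9431 + -0.018915·11.7535 = 0.1927  (Unilever)
  w_2 = 0.213574·3.7863 + -0.018915·23.3239 = 0.3675  (Starbucks)
  w_3 = 0.213574·1.6886 + -0.018915·17.2539 = 0.0343  (Chevron)
  w_4 = 0.213574·1.9049 + -0.018915·18.4670 = 0.0575  (Tesla)
  w_5 = 0.213574·1.6199 + -0.018915·23.5398 = -0.0993  (Lockheed)
  w_6 = 0.213574·2.3149 + -0.018915·16.3866 = 0.1845  (Disney)
Σw_i=1.0000  μᵀw=0.1890
σ²=wᵀΣw=λ₁·μ_p+λ₂ = 0.213574·0.189 + -0.018915 = 0.021450 ≈ 0.0215

0.2629  0.1927  0.3675  0.0343  0.0575  -0.0993  0.1845


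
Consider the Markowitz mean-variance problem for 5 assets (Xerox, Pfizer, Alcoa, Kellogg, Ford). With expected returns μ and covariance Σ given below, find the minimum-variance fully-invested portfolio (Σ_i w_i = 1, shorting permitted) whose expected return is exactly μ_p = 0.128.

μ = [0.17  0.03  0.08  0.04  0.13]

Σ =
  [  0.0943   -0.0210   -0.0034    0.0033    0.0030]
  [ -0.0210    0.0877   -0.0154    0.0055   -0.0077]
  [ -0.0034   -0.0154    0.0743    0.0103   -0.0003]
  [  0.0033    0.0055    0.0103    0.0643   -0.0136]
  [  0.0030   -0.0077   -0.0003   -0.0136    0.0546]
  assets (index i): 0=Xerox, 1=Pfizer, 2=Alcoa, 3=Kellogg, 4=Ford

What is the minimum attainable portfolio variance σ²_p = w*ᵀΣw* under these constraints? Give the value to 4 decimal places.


0.0215

p=Σ⁻¹μ = [2.0172  1.2435  1.3324  0.7575  2.6415]
q=Σ⁻¹𝟙 = [14.0134  18.6798  15.8778  15.8112  24.2049]
a=μᵀp=0.860507  b=𝟙ᵀp=7.991996  c=𝟙ᵀq=88.587208  D=ac−b²=12.357879
λ₁=(c·0.128−b)/D = (88.587208·0.128−7.991996)/12.357879 = 0.270853
λ₂=(a−b·0.128)/D = (0.860507−7.991996·0.128)/12.357879 = -0.013147
w* = 0.270853·p + -0.013147·q:
  w_0 = 0.270853·2.0172 + -0.013147·14.0134 = 0.3621  (Xerox)
  w_1 = 0.270853·1.2435 + -0.013147·18.6798 = 0.0912  (Pfizer)
  w_2 = 0.270853·1.3324 + -0.013147·15.8778 = 0.1521  (Alcoa)
  w_3 = 0.270853·0.7575 + -0.013147·15.8112 = -0.0027  (Kellogg)
  w_4 = 0.270853·2.6415 + -0.013147·24.2049 = 0.3972  (Ford)
Σw_i=1.0000  μᵀw=0.1280
σ²=wᵀΣw=λ₁·μ_p+λ₂ = 0.270853·0.128 + -0.013147 = 0.021522 ≈ 0.0215


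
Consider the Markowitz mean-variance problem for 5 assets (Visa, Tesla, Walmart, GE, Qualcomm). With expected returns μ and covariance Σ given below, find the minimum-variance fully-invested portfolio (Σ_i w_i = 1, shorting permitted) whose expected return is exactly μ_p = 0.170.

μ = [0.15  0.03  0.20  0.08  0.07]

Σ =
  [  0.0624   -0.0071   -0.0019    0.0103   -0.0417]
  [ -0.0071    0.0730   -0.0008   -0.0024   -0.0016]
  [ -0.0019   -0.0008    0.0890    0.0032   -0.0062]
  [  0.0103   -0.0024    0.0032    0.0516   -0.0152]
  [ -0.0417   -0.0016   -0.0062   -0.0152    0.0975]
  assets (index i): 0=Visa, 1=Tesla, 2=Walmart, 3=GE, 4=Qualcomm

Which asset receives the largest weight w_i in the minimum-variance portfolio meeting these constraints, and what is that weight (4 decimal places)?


Visa (0.4996)

u=Σ⁻¹μ = [4.3397  0.9734  2.5037  1.4506  2.9753]
v=Σ⁻¹𝟙 = [34.8497  18.5811  13.4491  21.1799  29.6234]
a=μᵀu=1.505221  b=𝟙ᵀu=12.242735  c=𝟙ᵀv=117.683182  D=ac−b²=27.254631
λ₁=(c·0.170−b)/D = (117.683182·0.170−12.242735)/27.254631 = 0.284847
λ₂=(a−b·0.170)/D = (1.505221−12.242735·0.170)/27.254631 = -0.021136
w* = 0.284847·u + -0.021136·v:
  w_0 = 0.284847·4.3397 + -0.021136·34.8497 = 0.4996  (Visa)
  w_1 = 0.284847·0.9734 + -0.021136·18.5811 = -0.1155  (Tesla)
  w_2 = 0.284847·2.5037 + -0.021136·13.4491 = 0.4289  (Walmart)
  w_3 = 0.284847·1.4506 + -0.021136·21.1799 = -0.0345  (GE)
  w_4 = 0.284847·2.9753 + -0.021136·29.6234 = 0.2214  (Qualcomm)
Σw_i=1.0000  μᵀw=0.1700
σ²=wᵀΣw=λ₁·μ_p+λ₂ = 0.284847·0.170 + -0.021136 = 0.027288 ≈ 0.0273


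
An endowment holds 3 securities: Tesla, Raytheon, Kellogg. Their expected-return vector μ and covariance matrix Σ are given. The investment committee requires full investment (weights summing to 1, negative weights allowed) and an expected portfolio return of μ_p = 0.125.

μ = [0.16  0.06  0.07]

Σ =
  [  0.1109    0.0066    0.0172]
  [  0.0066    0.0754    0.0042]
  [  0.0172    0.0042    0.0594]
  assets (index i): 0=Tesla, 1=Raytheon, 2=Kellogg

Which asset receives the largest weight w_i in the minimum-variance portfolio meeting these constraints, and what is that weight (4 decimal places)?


Tesla (0.6300)

x=Σ⁻¹μ = [1.2866  0.6408  0.7606]
y=Σ⁻¹𝟙 = [6.1006  11.9362  14.2245]
a=μᵀx=0.297550  b=𝟙ᵀx=2.687991  c=𝟙ᵀy=32.261396  D=ac−b²=2.374076
λ₁=(c·0.125−b)/D = (32.261396·0.125−2.687991)/2.374076 = 0.566403
λ₂=(a−b·0.125)/D = (0.297550−2.687991·0.125)/2.374076 = -0.016195
w* = 0.566403·x + -0.016195·y:
  w_0 = 0.566403·1.2866 + -0.016195·6.1006 = 0.6300  (Tesla)
  w_1 = 0.566403·0.6408 + -0.016195·11.9362 = 0.1696  (Raytheon)
  w_2 = 0.566403·0.7606 + -0.016195·14.2245 = 0.2004  (Kellogg)
Σw_i=1.0000  μᵀw=0.1250
σ²=wᵀΣw=λ₁·μ_p+λ₂ = 0.566403·0.125 + -0.016195 = 0.054605 ≈ 0.0546


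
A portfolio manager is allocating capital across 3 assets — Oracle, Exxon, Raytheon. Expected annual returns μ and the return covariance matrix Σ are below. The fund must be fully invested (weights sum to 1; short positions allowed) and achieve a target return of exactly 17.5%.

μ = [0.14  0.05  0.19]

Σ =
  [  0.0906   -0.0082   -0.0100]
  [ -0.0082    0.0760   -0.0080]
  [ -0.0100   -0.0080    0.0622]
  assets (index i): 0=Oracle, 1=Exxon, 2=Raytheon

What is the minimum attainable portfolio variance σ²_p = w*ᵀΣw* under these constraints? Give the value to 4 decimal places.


x=Σ⁻¹μ = [2.0499  1.2523  3.5453]
y=Σ⁻¹𝟙 = [14.8485  16.9328  20.6422]
a=μᵀx=1.023205  b=𝟙ᵀx=6.847454  c=𝟙ᵀy=52.423549  D=ac−b²=6.752410
λ₁=(c·0.175−b)/D = (52.423549·0.175−6.847454)/6.752410 = 0.344568
λ₂=(a−b·0.175)/D = (1.023205−6.847454·0.175)/6.752410 = -0.025931
w* = 0.344568·x + -0.025931·y:
  w_0 = 0.344568·2.0499 + -0.025931·14.8485 = 0.3213  (Oracle)
  w_1 = 0.344568·1.2523 + -0.025931·16.9328 = -0.0076  (Exxon)
  w_2 = 0.344568·3.5453 + -0.025931·20.6422 = 0.6863  (Raytheon)
Σw_i=1.0000  μᵀw=0.1750
σ²=wᵀΣw=λ₁·μ_p+λ₂ = 0.344568·0.175 + -0.025931 = 0.034368 ≈ 0.0344

0.0344


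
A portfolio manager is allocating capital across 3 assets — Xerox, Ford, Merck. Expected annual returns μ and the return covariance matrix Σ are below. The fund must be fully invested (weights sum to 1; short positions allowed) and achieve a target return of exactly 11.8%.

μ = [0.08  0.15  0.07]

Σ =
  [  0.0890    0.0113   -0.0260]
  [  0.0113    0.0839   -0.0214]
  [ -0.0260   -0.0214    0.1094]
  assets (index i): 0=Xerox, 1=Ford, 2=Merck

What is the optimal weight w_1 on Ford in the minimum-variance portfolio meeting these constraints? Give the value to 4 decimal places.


0.5788

p=Σ⁻¹μ = [1.0187  1.9741  1.2681]
q=Σ⁻¹𝟙 = [13.8998  13.9152  15.1662]
a=μᵀp=0.466377  b=𝟙ᵀp=4.260900  c=𝟙ᵀq=42.981179  D=ac−b²=1.890182
λ₁=(c·0.118−b)/D = (42.981179·0.118−4.260900)/1.890182 = 0.428995
λ₂=(a−b·0.118)/D = (0.466377−4.260900·0.118)/1.890182 = -0.019262
w* = 0.428995·p + -0.019262·q:
  w_0 = 0.428995·1.0187 + -0.019262·13.8998 = 0.1693  (Xerox)
  w_1 = 0.428995·1.9741 + -0.019262·13.9152 = 0.5788  (Ford)
  w_2 = 0.428995·1.2681 + -0.019262·15.1662 = 0.2519  (Merck)
Σw_i=1.0000  μᵀw=0.1180
σ²=wᵀΣw=λ₁·μ_p+λ₂ = 0.428995·0.118 + -0.019262 = 0.031359 ≈ 0.0314


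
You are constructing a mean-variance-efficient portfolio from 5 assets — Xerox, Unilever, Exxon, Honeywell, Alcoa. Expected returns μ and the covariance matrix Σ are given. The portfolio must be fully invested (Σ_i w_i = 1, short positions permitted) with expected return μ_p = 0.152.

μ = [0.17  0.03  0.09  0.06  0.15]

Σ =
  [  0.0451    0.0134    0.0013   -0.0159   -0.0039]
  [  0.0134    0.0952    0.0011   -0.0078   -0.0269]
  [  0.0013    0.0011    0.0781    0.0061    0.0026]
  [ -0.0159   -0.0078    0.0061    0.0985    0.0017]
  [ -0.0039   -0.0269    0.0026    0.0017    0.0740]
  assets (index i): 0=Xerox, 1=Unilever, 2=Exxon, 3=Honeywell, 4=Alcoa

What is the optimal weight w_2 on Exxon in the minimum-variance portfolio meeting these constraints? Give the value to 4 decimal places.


u=Σ⁻¹μ = [4.2416  0.4768  0.8999  1.2351  2.3639]
v=Σ⁻¹𝟙 = [24.5204  13.4661  10.4644  14.2007  19.0070]
a=μᵀu=1.245062  b=𝟙ᵀu=9.217330  c=𝟙ᵀv=81.658483  D=ac−b²=16.710747
λ₁=(c·0.152−b)/D = (81.658483·0.152−9.217330)/16.710747 = 0.191180
λ₂=(a−b·0.152)/D = (1.245062−9.217330·0.152)/16.710747 = -0.009334
w* = 0.191180·u + -0.009334·v:
  w_0 = 0.191180·4.2416 + -0.009334·24.5204 = 0.5820  (Xerox)
  w_1 = 0.191180·0.4768 + -0.009334·13.4661 = -0.0345  (Unilever)
  w_2 = 0.191180·0.8999 + -0.009334·10.4644 = 0.0744  (Exxon)
  w_3 = 0.191180·1.2351 + -0.009334·14.2007 = 0.1036  (Honeywell)
  w_4 = 0.191180·2.3639 + -0.009334·19.0070 = 0.2745  (Alcoa)
Σw_i=1.0000  μᵀw=0.1520
σ²=wᵀΣw=λ₁·μ_p+λ₂ = 0.191180·0.152 + -0.009334 = 0.019726 ≈ 0.0197

0.0744


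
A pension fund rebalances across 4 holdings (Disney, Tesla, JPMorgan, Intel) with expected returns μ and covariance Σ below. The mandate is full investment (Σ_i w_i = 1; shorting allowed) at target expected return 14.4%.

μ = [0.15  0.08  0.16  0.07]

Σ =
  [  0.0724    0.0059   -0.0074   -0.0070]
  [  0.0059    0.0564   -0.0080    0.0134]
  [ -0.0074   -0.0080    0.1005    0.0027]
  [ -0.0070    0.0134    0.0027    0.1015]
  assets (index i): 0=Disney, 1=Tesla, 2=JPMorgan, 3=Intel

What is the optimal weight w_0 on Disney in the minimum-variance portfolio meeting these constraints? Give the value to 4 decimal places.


0.4703

p=Σ⁻¹μ = [2.2142  1.3004  1.8419  0.6217]
q=Σ⁻¹𝟙 = [14.5637  15.9140  12.0628  8.4348]
a=μᵀp=0.774383  b=𝟙ᵀp=5.978163  c=𝟙ᵀq=50.975313  D=ac−b²=3.735964
λ₁=(c·0.144−b)/D = (50.975313·0.144−5.978163)/3.735964 = 0.364640
λ₂=(a−b·0.144)/D = (0.774383−5.978163·0.144)/3.735964 = -0.023146
w* = 0.364640·p + -0.023146·q:
  w_0 = 0.364640·2.2142 + -0.023146·14.5637 = 0.4703  (Disney)
  w_1 = 0.364640·1.3004 + -0.023146·15.9140 = 0.1058  (Tesla)
  w_2 = 0.364640·1.8419 + -0.023146·12.0628 = 0.3924  (JPMorgan)
  w_3 = 0.364640·0.6217 + -0.023146·8.4348 = 0.0315  (Intel)
Σw_i=1.0000  μᵀw=0.1440
σ²=wᵀΣw=λ₁·μ_p+λ₂ = 0.364640·0.144 + -0.023146 = 0.029362 ≈ 0.0294


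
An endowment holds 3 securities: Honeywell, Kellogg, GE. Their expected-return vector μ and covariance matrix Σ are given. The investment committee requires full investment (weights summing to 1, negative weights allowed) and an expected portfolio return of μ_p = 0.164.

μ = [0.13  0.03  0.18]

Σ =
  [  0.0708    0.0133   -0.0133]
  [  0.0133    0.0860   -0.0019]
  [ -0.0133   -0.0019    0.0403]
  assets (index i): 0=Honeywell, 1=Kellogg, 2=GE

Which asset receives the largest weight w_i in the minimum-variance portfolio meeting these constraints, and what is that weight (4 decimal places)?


g=Σ⁻¹μ = [2.8467  0.0281  5.4073]
h=Σ⁻¹𝟙 = [18.2140  9.5020  31.2730]
a=μᵀg=1.344221  b=𝟙ᵀg=8.282019  c=𝟙ᵀh=58.989002  D=ac−b²=10.702425
λ₁=(c·0.164−b)/D = (58.989002·0.164−8.282019)/10.702425 = 0.130081
λ₂=(a−b·0.164)/D = (1.344221−8.282019·0.164)/10.702425 = -0.001311
w* = 0.130081·g + -0.001311·h:
  w_0 = 0.130081·2.8467 + -0.001311·18.2140 = 0.3464  (Honeywell)
  w_1 = 0.130081·0.0281 + -0.001311·9.5020 = -0.0088  (Kellogg)
  w_2 = 0.130081·5.4073 + -0.001311·31.2730 = 0.6624  (GE)
Σw_i=1.0000  μᵀw=0.1640
σ²=wᵀΣw=λ₁·μ_p+λ₂ = 0.130081·0.164 + -0.001311 = 0.020022 ≈ 0.0200

GE (0.6624)


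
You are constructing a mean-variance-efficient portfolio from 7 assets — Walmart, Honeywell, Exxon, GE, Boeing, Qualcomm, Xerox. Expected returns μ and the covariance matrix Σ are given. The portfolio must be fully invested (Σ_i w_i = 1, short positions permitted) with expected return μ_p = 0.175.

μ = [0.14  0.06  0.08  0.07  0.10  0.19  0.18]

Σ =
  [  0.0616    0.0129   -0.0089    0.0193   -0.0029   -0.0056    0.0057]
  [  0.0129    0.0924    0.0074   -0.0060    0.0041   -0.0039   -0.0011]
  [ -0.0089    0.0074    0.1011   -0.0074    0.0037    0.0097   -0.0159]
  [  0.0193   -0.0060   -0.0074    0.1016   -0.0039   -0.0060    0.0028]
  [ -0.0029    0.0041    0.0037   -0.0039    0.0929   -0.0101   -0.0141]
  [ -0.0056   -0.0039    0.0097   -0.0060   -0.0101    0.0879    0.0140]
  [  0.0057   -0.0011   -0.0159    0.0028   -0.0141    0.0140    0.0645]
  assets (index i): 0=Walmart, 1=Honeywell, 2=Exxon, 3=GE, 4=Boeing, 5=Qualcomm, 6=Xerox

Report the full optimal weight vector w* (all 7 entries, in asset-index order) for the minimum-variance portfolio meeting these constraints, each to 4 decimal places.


0.3140  -0.1068  0.0492  -0.0804  0.1523  0.3001  0.3716

x=Σ⁻¹μ = [2.2299  0.3128  1.1912  0.4761  1.7479  1.9692  2.8266]
y=Σ⁻¹𝟙 = [13.2602  8.6093  12.3885  9.4300  14.5940  10.6910  17.9932]
a=μᵀx=1.517299  b=𝟙ᵀx=10.753636  c=𝟙ᵀy=86.966250  D=ac−b²=16.313074
λ₁=(c·0.175−b)/D = (86.966250·0.175−10.753636)/16.313074 = 0.273735
λ₂=(a−b·0.175)/D = (1.517299−10.753636·0.175)/16.313074 = -0.022349
w* = 0.273735·x + -0.022349·y:
  w_0 = 0.273735·2.2299 + -0.022349·13.2602 = 0.3140  (Walmart)
  w_1 = 0.273735·0.3128 + -0.022349·8.6093 = -0.1068  (Honeywell)
  w_2 = 0.273735·1.1912 + -0.022349·12.3885 = 0.0492  (Exxon)
  w_3 = 0.273735·0.4761 + -0.022349·9.4300 = -0.0804  (GE)
  w_4 = 0.273735·1.7479 + -0.022349·14.5940 = 0.1523  (Boeing)
  w_5 = 0.273735·1.9692 + -0.022349·10.6910 = 0.3001  (Qualcomm)
  w_6 = 0.273735·2.8266 + -0.022349·17.9932 = 0.3716  (Xerox)
Σw_i=1.0000  μᵀw=0.1750
σ²=wᵀΣw=λ₁·μ_p+λ₂ = 0.273735·0.175 + -0.022349 = 0.025554 ≈ 0.0256


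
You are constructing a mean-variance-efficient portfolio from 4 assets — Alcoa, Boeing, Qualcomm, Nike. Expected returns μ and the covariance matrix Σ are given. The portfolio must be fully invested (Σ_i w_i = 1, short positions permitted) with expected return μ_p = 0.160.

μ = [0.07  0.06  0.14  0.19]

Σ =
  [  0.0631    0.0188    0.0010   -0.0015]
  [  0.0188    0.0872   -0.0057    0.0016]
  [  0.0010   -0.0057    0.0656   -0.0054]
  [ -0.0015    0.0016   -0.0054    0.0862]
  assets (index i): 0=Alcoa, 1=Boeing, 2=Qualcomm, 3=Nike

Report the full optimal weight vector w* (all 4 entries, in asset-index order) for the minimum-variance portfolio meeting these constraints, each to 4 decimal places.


0.0589  0.0119  0.4277  0.5015

p=Σ⁻¹μ = [0.9508  0.5944  2.3654  2.3579]
q=Σ⁻¹𝟙 = [13.0429  9.5286  16.9193  12.7109]
a=μᵀp=0.881373  b=𝟙ᵀp=6.268510  c=𝟙ᵀq=52.201841  D=ac−b²=6.715088
λ₁=(c·0.160−b)/D = (52.201841·0.160−6.268510)/6.715088 = 0.310314
λ₂=(a−b·0.160)/D = (0.881373−6.268510·0.160)/6.715088 = -0.018107
w* = 0.310314·p + -0.018107·q:
  w_0 = 0.310314·0.9508 + -0.018107·13.0429 = 0.0589  (Alcoa)
  w_1 = 0.310314·0.5944 + -0.018107·9.5286 = 0.0119  (Boeing)
  w_2 = 0.310314·2.3654 + -0.018107·16.9193 = 0.4277  (Qualcomm)
  w_3 = 0.310314·2.3579 + -0.018107·12.7109 = 0.5015  (Nike)
Σw_i=1.0000  μᵀw=0.1600
σ²=wᵀΣw=λ₁·μ_p+λ₂ = 0.310314·0.160 + -0.018107 = 0.031543 ≈ 0.0315


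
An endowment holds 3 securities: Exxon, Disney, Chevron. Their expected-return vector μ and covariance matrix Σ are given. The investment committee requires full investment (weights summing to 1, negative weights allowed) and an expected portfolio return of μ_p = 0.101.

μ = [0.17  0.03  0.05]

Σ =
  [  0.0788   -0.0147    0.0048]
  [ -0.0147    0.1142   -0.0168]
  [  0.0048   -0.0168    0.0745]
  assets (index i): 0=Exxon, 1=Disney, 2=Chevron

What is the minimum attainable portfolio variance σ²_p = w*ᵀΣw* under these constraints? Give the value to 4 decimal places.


x=Σ⁻¹μ = [2.2376  0.6498  0.6735]
y=Σ⁻¹𝟙 = [14.1479  12.8443  15.4077]
a=μᵀx=0.433553  b=𝟙ᵀx=3.560860  c=𝟙ᵀy=42.399963  D=ac−b²=5.702927
λ₁=(c·0.101−b)/D = (42.399963·0.101−3.560860)/5.702927 = 0.126520
λ₂=(a−b·0.101)/D = (0.433553−3.560860·0.101)/5.702927 = 0.012959
w* = 0.126520·x + 0.012959·y:
  w_0 = 0.126520·2.2376 + 0.012959·14.1479 = 0.4664  (Exxon)
  w_1 = 0.126520·0.6498 + 0.012959·12.8443 = 0.2487  (Disney)
  w_2 = 0.126520·0.6735 + 0.012959·15.4077 = 0.2849  (Chevron)
Σw_i=1.0000  μᵀw=0.1010
σ²=wᵀΣw=λ₁·μ_p+λ₂ = 0.126520·0.101 + 0.012959 = 0.025738 ≈ 0.0257

0.0257


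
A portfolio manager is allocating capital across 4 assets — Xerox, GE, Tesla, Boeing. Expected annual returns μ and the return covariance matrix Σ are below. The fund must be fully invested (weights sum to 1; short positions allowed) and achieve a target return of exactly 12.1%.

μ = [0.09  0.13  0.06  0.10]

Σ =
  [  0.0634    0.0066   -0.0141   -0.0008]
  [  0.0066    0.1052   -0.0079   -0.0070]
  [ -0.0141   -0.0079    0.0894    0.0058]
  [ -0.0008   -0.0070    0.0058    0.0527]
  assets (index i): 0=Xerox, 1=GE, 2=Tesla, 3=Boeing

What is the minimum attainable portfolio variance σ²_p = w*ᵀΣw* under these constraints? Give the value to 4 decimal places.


u=Σ⁻¹μ = [1.5047  1.3418  0.8973  1.9998]
v=Σ⁻¹𝟙 = [17.9533  10.6843  13.7185  19.1572]
a=μᵀu=0.563675  b=𝟙ᵀu=5.743586  c=𝟙ᵀv=61.513324  D=ac−b²=1.684715
λ₁=(c·0.121−b)/D = (61.513324·0.121−5.743586)/1.684715 = 1.008791
λ₂=(a−b·0.121)/D = (0.563675−5.743586·0.121)/1.684715 = -0.077936
w* = 1.008791·u + -0.077936·v:
  w_0 = 1.008791·1.5047 + -0.077936·17.9533 = 0.1187  (Xerox)
  w_1 = 1.008791·1.3418 + -0.077936·10.6843 = 0.5209  (GE)
  w_2 = 1.008791·0.8973 + -0.077936·13.7185 = -0.1640  (Tesla)
  w_3 = 1.008791·1.9998 + -0.077936·19.1572 = 0.5244  (Boeing)
Σw_i=1.0000  μᵀw=0.1210
σ²=wᵀΣw=λ₁·μ_p+λ₂ = 1.008791·0.121 + -0.077936 = 0.044128 ≈ 0.0441

0.0441


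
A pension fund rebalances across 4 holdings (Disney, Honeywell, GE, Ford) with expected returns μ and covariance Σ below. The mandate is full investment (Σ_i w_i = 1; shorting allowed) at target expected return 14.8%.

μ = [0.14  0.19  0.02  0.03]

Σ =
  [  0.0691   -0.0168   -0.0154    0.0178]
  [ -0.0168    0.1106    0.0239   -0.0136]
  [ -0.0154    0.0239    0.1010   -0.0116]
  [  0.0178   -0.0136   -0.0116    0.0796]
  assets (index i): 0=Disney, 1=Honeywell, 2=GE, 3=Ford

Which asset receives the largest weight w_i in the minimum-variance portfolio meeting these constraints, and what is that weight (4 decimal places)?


u=Σ⁻¹μ = [2.5113  2.0998  0.1058  0.1895]
v=Σ⁻¹𝟙 = [16.3874  10.6067  11.3092  12.3586]
a=μᵀu=0.758351  b=𝟙ᵀu=4.906443  c=𝟙ᵀv=50.661799  D=ac−b²=14.346255
λ₁=(c·0.148−b)/D = (50.661799·0.148−4.906443)/14.346255 = 0.180640
λ₂=(a−b·0.148)/D = (0.758351−4.906443·0.148)/14.346255 = 0.002244
w* = 0.180640·u + 0.002244·v:
  w_0 = 0.180640·2.5113 + 0.002244·16.3874 = 0.4904  (Disney)
  w_1 = 0.180640·2.0998 + 0.002244·10.6067 = 0.4031  (Honeywell)
  w_2 = 0.180640·0.1058 + 0.002244·11.3092 = 0.0445  (GE)
  w_3 = 0.180640·0.1895 + 0.002244·12.3586 = 0.0620  (Ford)
Σw_i=1.0000  μᵀw=0.1480
σ²=wᵀΣw=λ₁·μ_p+λ₂ = 0.180640·0.148 + 0.002244 = 0.028979 ≈ 0.0290

Disney (0.4904)


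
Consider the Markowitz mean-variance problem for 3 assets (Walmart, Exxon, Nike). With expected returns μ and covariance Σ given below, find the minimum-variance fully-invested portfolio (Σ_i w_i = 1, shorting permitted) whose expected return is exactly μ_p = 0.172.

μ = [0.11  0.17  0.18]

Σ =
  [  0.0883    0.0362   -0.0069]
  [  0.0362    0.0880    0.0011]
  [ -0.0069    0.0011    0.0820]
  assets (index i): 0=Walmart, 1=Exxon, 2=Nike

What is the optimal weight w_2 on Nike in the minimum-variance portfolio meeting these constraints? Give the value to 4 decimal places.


g=Σ⁻¹μ = [0.7700  1.5871  2.2386]
h=Σ⁻¹𝟙 = [9.3086  7.3734  12.8795]
a=μᵀg=0.757459  b=𝟙ᵀg=4.595738  c=𝟙ᵀh=29.561529  D=ac−b²=1.270846
λ₁=(c·0.172−b)/D = (29.561529·0.172−4.595738)/1.270846 = 0.384661
λ₂=(a−b·0.172)/D = (0.757459−4.595738·0.172)/1.270846 = -0.025973
w* = 0.384661·g + -0.025973·h:
  w_0 = 0.384661·0.7700 + -0.025973·9.3086 = 0.0544  (Walmart)
  w_1 = 0.384661·1.5871 + -0.025973·7.3734 = 0.4190  (Exxon)
  w_2 = 0.384661·2.2386 + -0.025973·12.8795 = 0.5266  (Nike)
Σw_i=1.0000  μᵀw=0.1720
σ²=wᵀΣw=λ₁·μ_p+λ₂ = 0.384661·0.172 + -0.025973 = 0.040189 ≈ 0.0402

0.5266
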